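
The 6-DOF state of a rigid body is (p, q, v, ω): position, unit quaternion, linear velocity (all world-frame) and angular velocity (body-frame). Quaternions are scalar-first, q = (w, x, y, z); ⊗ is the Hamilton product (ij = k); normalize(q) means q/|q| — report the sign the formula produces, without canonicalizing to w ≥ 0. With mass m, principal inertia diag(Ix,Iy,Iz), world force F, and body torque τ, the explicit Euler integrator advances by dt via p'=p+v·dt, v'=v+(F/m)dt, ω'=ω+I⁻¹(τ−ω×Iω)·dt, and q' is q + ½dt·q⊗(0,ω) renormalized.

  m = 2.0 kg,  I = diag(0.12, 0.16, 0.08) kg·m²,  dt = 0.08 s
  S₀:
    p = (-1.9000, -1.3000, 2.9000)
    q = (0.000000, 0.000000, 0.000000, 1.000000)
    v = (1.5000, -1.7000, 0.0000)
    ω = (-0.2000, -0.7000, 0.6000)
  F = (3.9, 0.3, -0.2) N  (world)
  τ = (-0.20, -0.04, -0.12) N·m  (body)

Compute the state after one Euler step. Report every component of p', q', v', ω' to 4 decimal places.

p' = (-1.7800, -1.4360, 2.9000)
q' = (-0.0240, 0.0280, -0.0080, 0.9993)
v' = (1.6560, -1.6880, -0.0080)
ω' = (-0.3557, -0.7176, 0.4744)

gyro term ω×Iω = (0.0336, -0.0048, 0.0056)
α = I⁻¹(τ − ω×Iω) = (-1.9467, -0.2200, -1.5700)
ω' = ω + α·dt = (-0.3557, -0.7176, 0.4744)
2q̇ = q⊗(0,ω) = (-0.6000000, 0.7000000, -0.2000000, 0.0000000)
q + ½dt·q⊗(0,ω), renormalized = (-0.0240, 0.0280, -0.0080, 0.9993)
linear accel F/m = (1.9500, 0.1500, -0.1000)
p' = p + v·dt = (-1.7800, -1.4360, 2.9000)
v' = v + a·dt = (1.6560, -1.6880, -0.0080)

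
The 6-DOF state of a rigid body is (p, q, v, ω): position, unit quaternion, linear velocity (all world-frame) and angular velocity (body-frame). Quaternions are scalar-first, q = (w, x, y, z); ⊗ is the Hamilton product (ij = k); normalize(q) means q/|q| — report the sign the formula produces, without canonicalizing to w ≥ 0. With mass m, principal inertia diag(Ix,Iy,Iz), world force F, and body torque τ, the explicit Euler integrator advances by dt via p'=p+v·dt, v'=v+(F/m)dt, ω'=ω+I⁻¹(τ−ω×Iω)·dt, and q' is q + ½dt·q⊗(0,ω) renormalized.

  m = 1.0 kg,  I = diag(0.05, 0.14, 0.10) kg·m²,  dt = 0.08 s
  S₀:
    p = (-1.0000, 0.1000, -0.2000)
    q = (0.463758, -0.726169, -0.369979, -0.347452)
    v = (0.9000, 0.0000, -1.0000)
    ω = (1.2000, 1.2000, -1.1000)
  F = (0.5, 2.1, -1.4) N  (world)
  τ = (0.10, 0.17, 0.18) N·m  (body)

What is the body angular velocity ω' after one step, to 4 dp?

ω' = (1.2755, 1.2594, -1.0597)

α = I⁻¹(τ − ω×Iω) = (0.9440, 0.7429, 0.5040)
ω' = ω + α·dt = (1.2755, 1.2594, -1.0597)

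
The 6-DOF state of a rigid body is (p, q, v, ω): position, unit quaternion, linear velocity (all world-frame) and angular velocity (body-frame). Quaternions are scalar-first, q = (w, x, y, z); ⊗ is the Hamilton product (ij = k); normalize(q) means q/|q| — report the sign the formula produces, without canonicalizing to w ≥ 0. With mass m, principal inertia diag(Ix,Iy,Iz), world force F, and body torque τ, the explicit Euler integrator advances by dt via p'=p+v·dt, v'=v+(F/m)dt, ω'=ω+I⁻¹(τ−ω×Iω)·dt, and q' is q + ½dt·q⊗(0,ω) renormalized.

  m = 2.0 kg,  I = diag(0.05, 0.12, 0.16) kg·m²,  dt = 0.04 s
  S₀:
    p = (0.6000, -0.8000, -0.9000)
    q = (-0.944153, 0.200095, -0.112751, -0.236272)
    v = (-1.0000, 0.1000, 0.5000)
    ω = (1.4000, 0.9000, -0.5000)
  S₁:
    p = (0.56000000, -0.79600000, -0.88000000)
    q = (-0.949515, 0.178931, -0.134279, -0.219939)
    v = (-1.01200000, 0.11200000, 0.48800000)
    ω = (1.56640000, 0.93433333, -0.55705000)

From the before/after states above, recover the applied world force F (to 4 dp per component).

velocity change Δv = (-0.01200000, 0.01200000, -0.01200000)
applied force F = (-0.6000, 0.6000, -0.6000)

F = (-0.6000, 0.6000, -0.6000)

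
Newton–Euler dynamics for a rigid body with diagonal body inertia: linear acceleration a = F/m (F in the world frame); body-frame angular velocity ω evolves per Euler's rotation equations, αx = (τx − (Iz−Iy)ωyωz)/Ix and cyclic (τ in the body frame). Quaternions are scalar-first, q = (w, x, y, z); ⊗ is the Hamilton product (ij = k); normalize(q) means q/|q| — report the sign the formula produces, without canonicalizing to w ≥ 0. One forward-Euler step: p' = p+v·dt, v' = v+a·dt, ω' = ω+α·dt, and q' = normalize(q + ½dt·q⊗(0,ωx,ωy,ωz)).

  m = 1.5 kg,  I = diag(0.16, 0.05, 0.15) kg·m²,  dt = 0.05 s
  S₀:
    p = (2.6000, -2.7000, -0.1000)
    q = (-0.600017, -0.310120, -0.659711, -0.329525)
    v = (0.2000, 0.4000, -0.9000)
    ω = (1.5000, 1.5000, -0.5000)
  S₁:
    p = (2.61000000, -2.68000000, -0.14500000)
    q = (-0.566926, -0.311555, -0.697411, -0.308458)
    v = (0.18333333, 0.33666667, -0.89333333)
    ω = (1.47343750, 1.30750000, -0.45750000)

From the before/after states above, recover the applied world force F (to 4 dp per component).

Δv = v₁−v₀ = (-0.01666667, -0.06333333, 0.00666667)
applied force F = (-0.5000, -1.9000, 0.2000)

F = (-0.5000, -1.9000, 0.2000)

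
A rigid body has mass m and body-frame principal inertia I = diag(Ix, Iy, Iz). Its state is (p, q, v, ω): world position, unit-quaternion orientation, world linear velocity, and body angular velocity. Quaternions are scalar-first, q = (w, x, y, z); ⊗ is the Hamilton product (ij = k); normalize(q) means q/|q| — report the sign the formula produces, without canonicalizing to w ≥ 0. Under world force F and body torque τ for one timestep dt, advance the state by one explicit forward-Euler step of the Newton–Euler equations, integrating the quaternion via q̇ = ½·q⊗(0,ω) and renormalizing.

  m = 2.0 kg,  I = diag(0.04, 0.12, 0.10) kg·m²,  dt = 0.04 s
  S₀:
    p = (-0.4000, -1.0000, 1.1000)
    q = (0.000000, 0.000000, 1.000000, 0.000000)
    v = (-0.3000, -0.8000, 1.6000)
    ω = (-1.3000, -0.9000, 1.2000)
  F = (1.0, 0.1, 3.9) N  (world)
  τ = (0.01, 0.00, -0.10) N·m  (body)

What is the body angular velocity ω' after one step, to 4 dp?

ω' = (-1.3116, -0.9312, 1.1226)

(τ − ω×Iω)/I = (-0.2900, -0.7800, -1.9360)
new body rate ω' = (-1.3116, -0.9312, 1.1226)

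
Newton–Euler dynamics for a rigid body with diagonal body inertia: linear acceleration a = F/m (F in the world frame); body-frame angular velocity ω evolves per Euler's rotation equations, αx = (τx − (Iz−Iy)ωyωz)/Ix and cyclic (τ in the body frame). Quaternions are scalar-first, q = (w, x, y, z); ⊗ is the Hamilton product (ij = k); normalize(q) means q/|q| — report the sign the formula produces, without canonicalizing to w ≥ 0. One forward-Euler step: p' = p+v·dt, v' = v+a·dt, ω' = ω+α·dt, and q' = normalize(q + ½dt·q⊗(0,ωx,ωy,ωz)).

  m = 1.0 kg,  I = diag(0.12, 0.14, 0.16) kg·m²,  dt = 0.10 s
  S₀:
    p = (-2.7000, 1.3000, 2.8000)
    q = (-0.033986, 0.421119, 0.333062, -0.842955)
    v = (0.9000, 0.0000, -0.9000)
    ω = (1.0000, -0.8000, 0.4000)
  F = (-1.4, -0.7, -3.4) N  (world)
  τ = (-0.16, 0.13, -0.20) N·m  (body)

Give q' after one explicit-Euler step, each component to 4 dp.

q' = (-0.0248, 0.3915, 0.2832, -0.8752)

Hamilton product q⊗(0,ω) = (0.1825126, -0.5751252, -0.9842138, -0.6835516)
updated quaternion q' = (-0.0248, 0.3915, 0.2832, -0.8752)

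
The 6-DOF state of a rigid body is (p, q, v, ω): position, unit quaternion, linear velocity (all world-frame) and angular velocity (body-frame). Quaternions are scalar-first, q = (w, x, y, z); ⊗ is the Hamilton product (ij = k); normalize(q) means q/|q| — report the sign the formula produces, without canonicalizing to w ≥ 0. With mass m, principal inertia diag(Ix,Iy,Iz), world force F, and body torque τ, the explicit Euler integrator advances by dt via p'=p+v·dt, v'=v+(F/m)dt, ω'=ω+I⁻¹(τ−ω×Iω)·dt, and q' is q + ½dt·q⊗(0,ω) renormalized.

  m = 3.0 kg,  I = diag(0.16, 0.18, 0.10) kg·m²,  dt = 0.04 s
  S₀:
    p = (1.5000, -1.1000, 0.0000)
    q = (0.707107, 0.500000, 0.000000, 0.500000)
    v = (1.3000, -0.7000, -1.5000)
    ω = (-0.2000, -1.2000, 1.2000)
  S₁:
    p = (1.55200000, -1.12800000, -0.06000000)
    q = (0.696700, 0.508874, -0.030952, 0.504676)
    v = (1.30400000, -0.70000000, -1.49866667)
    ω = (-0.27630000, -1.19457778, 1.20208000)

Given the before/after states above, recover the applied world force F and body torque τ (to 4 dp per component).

F = (0.3000, 0.0000, 0.1000)
τ = (-0.1900, 0.0100, 0.0100)

Δω = ω₁−ω₀ = (-0.07630000, 0.00542222, 0.00208000)
precession coupling = (0.1152, -0.0144, 0.0048)
I·α + gyro = (-0.1900, 0.0100, 0.0100)
v₁ − v₀ = (0.00400000, 0.00000000, 0.00133333)
applied force F = (0.3000, 0.0000, 0.1000)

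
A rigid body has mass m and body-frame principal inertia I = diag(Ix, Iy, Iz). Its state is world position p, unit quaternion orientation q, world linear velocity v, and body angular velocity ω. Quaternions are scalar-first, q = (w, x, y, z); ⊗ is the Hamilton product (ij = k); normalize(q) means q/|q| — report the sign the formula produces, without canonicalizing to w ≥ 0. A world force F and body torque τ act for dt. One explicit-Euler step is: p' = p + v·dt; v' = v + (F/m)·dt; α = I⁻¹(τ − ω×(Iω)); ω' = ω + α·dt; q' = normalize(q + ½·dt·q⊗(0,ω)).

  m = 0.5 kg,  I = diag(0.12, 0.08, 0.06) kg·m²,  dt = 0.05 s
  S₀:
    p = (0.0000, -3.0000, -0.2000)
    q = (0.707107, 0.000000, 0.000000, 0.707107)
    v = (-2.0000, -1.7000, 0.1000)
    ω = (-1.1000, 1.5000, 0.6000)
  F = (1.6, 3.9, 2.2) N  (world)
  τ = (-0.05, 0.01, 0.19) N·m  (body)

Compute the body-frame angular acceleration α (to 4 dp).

α = (-0.2667, 0.6200, 2.0667)

ω×(Iω) gyroscopic = (-0.0180, -0.0396, 0.0660)
α = I⁻¹(τ − ω×Iω) = (-0.2667, 0.6200, 2.0667)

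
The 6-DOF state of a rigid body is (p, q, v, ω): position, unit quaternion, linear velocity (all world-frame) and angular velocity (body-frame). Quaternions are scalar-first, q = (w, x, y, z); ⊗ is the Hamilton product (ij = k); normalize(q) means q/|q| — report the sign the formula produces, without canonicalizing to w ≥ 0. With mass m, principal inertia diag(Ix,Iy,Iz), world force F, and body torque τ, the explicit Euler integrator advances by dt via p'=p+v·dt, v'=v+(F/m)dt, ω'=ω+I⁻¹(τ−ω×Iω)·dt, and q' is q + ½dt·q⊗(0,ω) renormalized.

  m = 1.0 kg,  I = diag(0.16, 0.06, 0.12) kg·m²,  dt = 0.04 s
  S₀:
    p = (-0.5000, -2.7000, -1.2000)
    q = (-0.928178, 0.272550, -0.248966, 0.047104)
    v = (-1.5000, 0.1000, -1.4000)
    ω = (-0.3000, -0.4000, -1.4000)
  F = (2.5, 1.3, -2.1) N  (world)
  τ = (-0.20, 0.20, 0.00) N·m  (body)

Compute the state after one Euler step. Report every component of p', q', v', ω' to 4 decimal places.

p' = (-0.5600, -2.6960, -1.2560)
q' = (-0.9268, 0.2853, -0.2341, 0.0694)
v' = (-1.4000, 0.1520, -1.4840)
ω' = (-0.3584, -0.2779, -1.3960)

gyro term ω×Iω = (0.0336, 0.0168, -0.0120)
angular accel α = (-1.4600, 3.0533, 0.1000)
ω' = ω + α·dt = (-0.3584, -0.2779, -1.3960)
2q̇ = q⊗(0,ω) = (0.0481242, 0.6458474, 0.7387100, 1.1157394)
updated quaternion q' = (-0.9268, 0.2853, -0.2341, 0.0694)
a = (2.5000, 1.3000, -2.1000)
p + v·dt = (-0.5600, -2.6960, -1.2560)
new velocity v' = (-1.4000, 0.1520, -1.4840)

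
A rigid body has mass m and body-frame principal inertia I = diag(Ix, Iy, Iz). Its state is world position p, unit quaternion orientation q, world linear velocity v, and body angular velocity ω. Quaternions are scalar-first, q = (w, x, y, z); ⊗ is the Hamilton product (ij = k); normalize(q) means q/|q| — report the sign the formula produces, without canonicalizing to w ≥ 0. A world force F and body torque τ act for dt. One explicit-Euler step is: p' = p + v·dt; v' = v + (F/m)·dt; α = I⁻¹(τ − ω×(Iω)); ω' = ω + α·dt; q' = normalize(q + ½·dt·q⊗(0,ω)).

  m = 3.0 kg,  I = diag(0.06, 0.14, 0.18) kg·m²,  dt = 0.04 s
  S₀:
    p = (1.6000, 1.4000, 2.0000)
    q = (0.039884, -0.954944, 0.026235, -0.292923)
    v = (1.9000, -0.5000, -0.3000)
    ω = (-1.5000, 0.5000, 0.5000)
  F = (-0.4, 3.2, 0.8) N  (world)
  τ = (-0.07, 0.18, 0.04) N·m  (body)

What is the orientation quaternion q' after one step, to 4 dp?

q⊗(0,ω) = (-1.2990720, 0.0997530, 0.9367985, -0.4181775)
updated quaternion q' = (0.0139, -0.9524, 0.0449, -0.3011)

q' = (0.0139, -0.9524, 0.0449, -0.3011)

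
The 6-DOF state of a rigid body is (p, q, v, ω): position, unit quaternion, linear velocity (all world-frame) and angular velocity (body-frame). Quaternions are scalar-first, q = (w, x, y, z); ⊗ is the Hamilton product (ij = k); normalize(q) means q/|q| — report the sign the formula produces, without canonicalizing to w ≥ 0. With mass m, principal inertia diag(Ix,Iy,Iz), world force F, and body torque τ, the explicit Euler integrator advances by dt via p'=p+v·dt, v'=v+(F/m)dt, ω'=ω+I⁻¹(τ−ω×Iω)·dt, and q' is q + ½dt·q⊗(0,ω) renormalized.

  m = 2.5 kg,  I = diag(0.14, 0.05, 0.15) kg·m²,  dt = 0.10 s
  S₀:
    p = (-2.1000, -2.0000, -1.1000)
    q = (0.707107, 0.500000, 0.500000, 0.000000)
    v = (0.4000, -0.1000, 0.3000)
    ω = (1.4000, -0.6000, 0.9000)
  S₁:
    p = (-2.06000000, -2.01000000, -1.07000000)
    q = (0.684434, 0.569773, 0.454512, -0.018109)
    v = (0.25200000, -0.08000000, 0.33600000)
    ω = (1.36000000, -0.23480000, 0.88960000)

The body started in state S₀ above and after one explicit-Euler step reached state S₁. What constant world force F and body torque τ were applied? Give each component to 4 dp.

F = (-3.7000, 0.5000, 0.9000)
τ = (-0.1100, 0.1700, 0.0600)

velocity change Δv = (-0.14800000, 0.02000000, 0.03600000)
m·(v₁−v₀)/dt = (-3.7000, 0.5000, 0.9000)
Δω = ω₁−ω₀ = (-0.04000000, 0.36520000, -0.01040000)
ω₀×(Iω₀) = (-0.0540, -0.0126, 0.0756)
τ = I·(Δω/dt) + ω₀×(Iω₀) = (-0.1100, 0.1700, 0.0600)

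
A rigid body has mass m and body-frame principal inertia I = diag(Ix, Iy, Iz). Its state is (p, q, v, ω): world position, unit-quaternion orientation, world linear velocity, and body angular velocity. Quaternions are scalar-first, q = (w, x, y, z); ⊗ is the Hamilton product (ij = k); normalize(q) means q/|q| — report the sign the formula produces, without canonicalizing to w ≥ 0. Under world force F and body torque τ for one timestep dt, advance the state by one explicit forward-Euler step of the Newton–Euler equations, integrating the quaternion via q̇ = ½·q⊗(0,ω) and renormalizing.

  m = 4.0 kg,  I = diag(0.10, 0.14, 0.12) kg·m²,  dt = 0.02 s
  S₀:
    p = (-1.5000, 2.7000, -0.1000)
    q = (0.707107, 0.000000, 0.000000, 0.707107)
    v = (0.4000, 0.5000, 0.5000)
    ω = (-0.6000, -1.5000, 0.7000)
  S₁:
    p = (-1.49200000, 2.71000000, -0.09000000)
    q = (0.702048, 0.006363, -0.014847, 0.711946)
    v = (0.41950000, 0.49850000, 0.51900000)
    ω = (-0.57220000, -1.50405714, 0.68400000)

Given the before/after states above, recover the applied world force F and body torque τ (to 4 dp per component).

F = (3.9000, -0.3000, 3.8000)
τ = (0.1600, -0.0200, -0.0600)

Δω = ω₁−ω₀ = (0.02780000, -0.00405714, -0.01600000)
precession coupling = (0.0210, 0.0084, 0.0360)
I·α + gyro = (0.1600, -0.0200, -0.0600)
velocity change Δv = (0.01950000, -0.00150000, 0.01900000)
applied force F = (3.9000, -0.3000, 3.8000)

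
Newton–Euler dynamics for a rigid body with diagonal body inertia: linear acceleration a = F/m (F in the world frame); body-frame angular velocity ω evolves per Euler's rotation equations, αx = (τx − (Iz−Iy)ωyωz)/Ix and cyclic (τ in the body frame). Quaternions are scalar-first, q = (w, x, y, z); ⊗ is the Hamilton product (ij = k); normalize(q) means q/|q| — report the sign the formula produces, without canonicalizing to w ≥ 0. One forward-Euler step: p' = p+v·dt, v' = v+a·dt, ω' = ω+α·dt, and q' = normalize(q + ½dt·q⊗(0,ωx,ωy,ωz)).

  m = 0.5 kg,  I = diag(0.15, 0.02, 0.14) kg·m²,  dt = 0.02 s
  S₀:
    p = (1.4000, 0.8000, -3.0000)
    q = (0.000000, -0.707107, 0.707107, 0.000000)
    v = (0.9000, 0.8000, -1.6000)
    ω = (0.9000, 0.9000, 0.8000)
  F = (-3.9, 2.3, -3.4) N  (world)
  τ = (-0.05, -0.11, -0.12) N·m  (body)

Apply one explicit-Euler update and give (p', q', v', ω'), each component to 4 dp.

angular accel α = (-0.9093, -5.8600, -0.1050)
ω' = ω + α·dt = (0.8818, 0.7828, 0.7979)
Hamilton product q⊗(0,ω) = (0.0000000, 0.5656856, 0.5656856, -1.2727926)
q' = normalize(q + ½dt·q⊗(0,ω)) = (0.0000, -0.7014, 0.7127, -0.0127)
p' = p + v·dt = (1.4180, 0.8160, -3.0320)
v + (F/m)dt = (0.7440, 0.8920, -1.7360)

p' = (1.4180, 0.8160, -3.0320)
q' = (0.0000, -0.7014, 0.7127, -0.0127)
v' = (0.7440, 0.8920, -1.7360)
ω' = (0.8818, 0.7828, 0.7979)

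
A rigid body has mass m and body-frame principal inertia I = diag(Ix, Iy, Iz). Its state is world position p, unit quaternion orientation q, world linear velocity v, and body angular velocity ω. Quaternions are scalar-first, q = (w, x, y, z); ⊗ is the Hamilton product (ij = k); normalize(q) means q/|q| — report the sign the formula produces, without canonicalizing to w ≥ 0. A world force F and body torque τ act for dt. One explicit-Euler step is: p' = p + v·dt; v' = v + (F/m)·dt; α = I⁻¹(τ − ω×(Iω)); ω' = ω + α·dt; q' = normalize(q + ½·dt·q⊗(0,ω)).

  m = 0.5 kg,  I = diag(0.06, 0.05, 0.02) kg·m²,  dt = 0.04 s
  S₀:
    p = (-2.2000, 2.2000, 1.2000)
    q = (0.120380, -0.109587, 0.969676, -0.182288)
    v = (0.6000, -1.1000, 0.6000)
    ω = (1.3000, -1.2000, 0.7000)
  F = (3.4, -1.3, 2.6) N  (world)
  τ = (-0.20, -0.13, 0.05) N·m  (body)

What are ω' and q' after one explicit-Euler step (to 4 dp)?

angular accel α = (-3.7533, -3.3280, 1.7200)
ω' = ω + α·dt = (1.1499, -1.3331, 0.7688)
Hamilton product q⊗(0,ω) = (1.4336759, 0.6165216, -0.3047195, -1.0448084)
q + ½dt·q⊗(0,ω), renormalized = (0.1489, -0.0972, 0.9629, -0.2030)

ω' = (1.1499, -1.3331, 0.7688)
q' = (0.1489, -0.0972, 0.9629, -0.2030)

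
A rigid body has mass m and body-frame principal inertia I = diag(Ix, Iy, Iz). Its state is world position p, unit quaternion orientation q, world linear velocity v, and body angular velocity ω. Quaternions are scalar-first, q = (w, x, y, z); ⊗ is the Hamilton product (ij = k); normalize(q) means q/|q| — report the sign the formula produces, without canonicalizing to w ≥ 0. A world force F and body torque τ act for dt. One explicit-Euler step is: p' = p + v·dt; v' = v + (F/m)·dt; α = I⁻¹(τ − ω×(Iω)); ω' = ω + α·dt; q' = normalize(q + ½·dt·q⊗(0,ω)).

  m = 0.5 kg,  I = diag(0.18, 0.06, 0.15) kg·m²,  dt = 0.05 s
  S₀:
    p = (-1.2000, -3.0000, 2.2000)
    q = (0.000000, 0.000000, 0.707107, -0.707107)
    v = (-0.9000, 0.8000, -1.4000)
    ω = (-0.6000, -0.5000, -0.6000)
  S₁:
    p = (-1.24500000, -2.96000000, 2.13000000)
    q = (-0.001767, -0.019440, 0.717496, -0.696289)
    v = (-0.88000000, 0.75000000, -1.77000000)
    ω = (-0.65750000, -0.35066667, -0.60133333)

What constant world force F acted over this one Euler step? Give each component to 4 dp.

F = (0.2000, -0.5000, -3.7000)

velocity change Δv = (0.02000000, -0.05000000, -0.37000000)
applied force F = (0.2000, -0.5000, -3.7000)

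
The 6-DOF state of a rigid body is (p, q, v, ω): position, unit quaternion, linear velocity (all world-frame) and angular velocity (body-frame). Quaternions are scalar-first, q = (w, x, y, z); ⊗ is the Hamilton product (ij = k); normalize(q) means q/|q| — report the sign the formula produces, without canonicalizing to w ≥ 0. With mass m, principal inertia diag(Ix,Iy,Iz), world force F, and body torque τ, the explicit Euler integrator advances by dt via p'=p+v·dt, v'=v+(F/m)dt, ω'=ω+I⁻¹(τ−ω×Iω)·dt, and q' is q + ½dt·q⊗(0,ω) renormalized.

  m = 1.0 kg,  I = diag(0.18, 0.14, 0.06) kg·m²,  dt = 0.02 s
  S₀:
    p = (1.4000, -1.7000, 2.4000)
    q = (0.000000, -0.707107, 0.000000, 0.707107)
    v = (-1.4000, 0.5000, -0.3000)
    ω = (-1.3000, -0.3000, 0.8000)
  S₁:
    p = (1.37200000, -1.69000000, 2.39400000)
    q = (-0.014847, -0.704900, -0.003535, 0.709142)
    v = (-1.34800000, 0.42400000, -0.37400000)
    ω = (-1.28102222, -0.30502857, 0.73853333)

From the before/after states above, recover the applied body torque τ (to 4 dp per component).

τ = (0.1900, -0.1600, -0.2000)

ω₁ − ω₀ = (0.01897778, -0.00502857, -0.06146667)
precession coupling = (0.0192, -0.1248, -0.0156)
τ = I·(Δω/dt) + ω₀×(Iω₀) = (0.1900, -0.1600, -0.2000)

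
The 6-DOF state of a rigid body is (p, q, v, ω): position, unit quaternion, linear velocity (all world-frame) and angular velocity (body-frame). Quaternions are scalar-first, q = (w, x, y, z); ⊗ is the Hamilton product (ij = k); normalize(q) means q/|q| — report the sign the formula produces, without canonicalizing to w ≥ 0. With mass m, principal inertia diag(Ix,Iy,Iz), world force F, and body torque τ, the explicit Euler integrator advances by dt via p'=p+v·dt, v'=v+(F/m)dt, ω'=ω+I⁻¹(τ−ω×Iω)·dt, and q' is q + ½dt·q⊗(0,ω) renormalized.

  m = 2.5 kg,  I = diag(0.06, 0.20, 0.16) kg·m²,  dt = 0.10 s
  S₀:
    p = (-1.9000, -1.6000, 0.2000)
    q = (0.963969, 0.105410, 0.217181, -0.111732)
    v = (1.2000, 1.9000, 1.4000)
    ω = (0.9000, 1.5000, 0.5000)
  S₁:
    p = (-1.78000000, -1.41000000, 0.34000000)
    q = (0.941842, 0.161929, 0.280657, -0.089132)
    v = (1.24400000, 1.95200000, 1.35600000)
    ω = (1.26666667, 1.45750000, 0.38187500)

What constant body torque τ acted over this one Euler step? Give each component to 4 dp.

τ = (0.1900, -0.1300, 0.0000)

Δω = ω₁−ω₀ = (0.36666667, -0.04250000, -0.11812500)
applied torque τ = (0.1900, -0.1300, 0.0000)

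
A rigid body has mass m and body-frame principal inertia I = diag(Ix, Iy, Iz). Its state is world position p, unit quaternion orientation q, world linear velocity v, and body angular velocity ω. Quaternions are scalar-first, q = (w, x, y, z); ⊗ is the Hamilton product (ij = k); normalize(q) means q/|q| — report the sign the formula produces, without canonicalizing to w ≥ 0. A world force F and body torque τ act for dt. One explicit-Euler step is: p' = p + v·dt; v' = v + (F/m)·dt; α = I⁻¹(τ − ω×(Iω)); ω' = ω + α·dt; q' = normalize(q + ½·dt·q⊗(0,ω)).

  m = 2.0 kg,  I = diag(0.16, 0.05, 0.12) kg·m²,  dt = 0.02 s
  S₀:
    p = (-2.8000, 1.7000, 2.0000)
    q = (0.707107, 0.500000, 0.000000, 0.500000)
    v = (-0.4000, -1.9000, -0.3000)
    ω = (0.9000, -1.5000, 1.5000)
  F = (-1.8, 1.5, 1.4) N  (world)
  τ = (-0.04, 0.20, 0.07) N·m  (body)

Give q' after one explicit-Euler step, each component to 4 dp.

q' = (0.6949, 0.5137, -0.0136, 0.5030)

Hamilton product q⊗(0,ω) = (-1.2000000, 1.3863963, -1.3606605, 0.3106605)
q + ½dt·q⊗(0,ω), renormalized = (0.6949, 0.5137, -0.0136, 0.5030)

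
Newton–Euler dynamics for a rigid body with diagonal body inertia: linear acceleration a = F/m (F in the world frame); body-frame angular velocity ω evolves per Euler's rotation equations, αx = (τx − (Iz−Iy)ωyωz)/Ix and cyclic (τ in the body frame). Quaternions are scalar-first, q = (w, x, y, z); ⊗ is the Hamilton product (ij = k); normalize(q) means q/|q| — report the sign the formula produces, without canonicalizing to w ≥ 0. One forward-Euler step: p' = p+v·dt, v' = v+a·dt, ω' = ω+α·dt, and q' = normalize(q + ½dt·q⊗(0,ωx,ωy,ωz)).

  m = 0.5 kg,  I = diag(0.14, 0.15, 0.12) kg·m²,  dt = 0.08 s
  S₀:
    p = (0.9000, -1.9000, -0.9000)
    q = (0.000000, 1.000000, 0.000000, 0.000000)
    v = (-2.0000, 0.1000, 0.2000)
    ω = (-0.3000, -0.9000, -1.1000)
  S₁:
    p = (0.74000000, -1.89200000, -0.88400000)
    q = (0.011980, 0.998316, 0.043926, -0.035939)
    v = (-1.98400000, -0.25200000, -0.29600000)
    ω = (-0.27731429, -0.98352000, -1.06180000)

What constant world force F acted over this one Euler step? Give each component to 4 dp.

Δv = v₁−v₀ = (0.01600000, -0.35200000, -0.49600000)
applied force F = (0.1000, -2.2000, -3.1000)

F = (0.1000, -2.2000, -3.1000)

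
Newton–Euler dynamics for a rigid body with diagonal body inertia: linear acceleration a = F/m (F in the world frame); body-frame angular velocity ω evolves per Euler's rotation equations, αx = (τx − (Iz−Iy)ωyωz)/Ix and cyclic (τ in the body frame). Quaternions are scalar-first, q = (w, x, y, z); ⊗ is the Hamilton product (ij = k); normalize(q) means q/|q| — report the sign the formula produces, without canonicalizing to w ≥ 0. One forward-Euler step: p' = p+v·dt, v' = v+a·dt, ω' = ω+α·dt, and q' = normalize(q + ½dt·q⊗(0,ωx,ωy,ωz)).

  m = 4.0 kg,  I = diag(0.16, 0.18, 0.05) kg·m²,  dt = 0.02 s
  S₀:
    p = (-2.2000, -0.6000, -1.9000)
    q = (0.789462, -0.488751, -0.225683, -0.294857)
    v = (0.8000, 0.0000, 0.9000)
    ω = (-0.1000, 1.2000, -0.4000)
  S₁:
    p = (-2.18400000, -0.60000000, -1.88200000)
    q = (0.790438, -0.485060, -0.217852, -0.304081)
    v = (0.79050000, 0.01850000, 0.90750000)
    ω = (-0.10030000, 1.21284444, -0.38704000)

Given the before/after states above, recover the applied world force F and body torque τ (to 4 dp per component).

Δv = v₁−v₀ = (-0.00950000, 0.01850000, 0.00750000)
m·(v₁−v₀)/dt = (-1.9000, 3.7000, 1.5000)
ω₁ − ω₀ = (-0.00030000, 0.01284444, 0.01296000)
gyro term ω₀×Iω₀ = (0.0624, 0.0044, -0.0024)
I·α + gyro = (0.0600, 0.1200, 0.0300)

F = (-1.9000, 3.7000, 1.5000)
τ = (0.0600, 0.1200, 0.0300)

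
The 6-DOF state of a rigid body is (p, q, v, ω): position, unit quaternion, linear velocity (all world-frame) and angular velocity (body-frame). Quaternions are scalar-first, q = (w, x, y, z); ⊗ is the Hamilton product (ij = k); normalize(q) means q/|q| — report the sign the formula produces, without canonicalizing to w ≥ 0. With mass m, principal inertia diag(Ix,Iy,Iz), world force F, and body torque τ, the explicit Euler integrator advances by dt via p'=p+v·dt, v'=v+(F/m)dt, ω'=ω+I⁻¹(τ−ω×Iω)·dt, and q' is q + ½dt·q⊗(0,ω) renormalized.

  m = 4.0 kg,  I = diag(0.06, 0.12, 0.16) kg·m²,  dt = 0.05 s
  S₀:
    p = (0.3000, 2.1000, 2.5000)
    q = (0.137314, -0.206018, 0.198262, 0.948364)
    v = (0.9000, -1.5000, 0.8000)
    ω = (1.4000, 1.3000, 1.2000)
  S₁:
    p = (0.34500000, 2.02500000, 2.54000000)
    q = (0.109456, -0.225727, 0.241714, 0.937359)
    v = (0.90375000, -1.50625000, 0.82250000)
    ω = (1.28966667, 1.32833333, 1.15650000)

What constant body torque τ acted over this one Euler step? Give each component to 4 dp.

τ = (-0.0700, -0.1000, -0.0300)

rate change Δω = (-0.11033333, 0.02833333, -0.04350000)
I·α + gyro = (-0.0700, -0.1000, -0.0300)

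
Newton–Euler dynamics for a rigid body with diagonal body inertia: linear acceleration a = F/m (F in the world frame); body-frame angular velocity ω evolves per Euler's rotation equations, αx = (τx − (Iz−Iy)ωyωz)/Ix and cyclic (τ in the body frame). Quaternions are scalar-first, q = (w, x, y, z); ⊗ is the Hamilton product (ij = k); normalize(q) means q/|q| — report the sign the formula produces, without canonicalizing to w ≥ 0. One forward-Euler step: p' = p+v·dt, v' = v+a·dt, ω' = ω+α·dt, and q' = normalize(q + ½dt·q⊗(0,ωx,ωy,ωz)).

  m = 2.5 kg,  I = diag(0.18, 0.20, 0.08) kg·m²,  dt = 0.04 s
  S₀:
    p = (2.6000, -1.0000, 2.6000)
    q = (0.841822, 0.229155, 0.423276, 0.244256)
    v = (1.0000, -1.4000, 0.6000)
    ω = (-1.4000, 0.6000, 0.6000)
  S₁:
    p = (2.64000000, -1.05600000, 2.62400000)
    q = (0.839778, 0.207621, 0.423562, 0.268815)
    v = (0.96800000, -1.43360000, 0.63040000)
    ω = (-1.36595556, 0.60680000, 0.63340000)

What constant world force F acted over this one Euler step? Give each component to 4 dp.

F = (-2.0000, -2.1000, 1.9000)

velocity change Δv = (-0.03200000, -0.03360000, 0.03040000)
applied force F = (-2.0000, -2.1000, 1.9000)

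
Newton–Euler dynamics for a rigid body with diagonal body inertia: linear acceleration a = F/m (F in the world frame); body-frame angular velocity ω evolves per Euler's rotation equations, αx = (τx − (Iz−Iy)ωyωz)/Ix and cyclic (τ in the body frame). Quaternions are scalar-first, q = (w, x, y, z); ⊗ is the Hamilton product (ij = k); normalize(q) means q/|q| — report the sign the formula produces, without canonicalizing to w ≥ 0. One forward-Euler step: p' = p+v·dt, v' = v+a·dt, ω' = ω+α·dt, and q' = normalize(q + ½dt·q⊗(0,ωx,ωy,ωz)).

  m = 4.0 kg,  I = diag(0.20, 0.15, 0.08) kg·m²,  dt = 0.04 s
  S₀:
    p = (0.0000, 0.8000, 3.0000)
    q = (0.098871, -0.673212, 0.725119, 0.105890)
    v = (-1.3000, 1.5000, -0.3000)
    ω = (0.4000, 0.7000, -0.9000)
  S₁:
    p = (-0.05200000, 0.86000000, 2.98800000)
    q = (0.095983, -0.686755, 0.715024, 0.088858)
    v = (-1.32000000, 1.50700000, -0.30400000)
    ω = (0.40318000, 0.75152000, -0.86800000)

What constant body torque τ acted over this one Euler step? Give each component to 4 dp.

τ = (0.0600, 0.1500, 0.0500)

rate change Δω = (0.00318000, 0.05152000, 0.03200000)
gyro term ω₀×Iω₀ = (0.0441, -0.0432, -0.0140)
τ = I·(Δω/dt) + ω₀×(Iω₀) = (0.0600, 0.1500, 0.0500)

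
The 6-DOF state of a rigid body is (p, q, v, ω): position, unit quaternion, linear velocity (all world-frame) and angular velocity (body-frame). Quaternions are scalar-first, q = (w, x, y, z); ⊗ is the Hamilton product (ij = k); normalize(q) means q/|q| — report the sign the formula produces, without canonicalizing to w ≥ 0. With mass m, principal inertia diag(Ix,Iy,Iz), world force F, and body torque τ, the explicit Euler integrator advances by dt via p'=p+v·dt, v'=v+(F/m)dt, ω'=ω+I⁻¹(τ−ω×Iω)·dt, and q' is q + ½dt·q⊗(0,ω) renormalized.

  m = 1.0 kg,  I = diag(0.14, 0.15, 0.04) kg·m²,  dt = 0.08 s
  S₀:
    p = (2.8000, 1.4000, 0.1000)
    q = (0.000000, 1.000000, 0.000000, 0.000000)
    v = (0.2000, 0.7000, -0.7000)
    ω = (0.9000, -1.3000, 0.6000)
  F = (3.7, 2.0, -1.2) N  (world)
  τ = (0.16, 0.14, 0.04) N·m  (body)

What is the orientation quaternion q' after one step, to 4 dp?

q⊗(0,ω) = (-0.9000000, 0.0000000, -0.6000000, -1.3000000)
q' = normalize(q + ½dt·q⊗(0,ω)) = (-0.0359, 0.9977, -0.0239, -0.0519)

q' = (-0.0359, 0.9977, -0.0239, -0.0519)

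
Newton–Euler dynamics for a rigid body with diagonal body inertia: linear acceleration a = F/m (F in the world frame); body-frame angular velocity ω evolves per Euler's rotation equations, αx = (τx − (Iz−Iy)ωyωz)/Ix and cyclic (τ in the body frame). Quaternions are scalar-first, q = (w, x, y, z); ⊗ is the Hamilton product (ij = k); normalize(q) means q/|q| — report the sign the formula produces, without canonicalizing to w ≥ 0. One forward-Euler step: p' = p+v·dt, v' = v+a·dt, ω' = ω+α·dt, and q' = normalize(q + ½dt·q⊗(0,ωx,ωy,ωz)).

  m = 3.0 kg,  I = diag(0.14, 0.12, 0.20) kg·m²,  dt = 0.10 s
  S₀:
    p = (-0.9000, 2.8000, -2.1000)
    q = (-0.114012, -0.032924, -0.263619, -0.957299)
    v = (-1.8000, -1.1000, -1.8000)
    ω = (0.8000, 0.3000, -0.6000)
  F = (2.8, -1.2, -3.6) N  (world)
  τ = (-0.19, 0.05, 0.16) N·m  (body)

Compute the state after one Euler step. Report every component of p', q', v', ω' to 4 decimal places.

a = (0.9333, -0.4000, -1.2000)
p' = p + v·dt = (-1.0800, 2.6900, -2.2800)
new velocity v' = (-1.7067, -1.1400, -1.9200)
precession coupling ω×(Iω) = (-0.0144, 0.0288, -0.0048)
angular accel α = (-1.2543, 0.1767, 0.8240)
ω' = ω + α·dt = (0.6746, 0.3177, -0.5176)
q⊗(0,ω) = (-0.4689545, 0.3541515, -0.8197972, 0.2694252)
q + ½dt·q⊗(0,ω), renormalized = (-0.1373, -0.0152, -0.3042, -0.9425)

p' = (-1.0800, 2.6900, -2.2800)
q' = (-0.1373, -0.0152, -0.3042, -0.9425)
v' = (-1.7067, -1.1400, -1.9200)
ω' = (0.6746, 0.3177, -0.5176)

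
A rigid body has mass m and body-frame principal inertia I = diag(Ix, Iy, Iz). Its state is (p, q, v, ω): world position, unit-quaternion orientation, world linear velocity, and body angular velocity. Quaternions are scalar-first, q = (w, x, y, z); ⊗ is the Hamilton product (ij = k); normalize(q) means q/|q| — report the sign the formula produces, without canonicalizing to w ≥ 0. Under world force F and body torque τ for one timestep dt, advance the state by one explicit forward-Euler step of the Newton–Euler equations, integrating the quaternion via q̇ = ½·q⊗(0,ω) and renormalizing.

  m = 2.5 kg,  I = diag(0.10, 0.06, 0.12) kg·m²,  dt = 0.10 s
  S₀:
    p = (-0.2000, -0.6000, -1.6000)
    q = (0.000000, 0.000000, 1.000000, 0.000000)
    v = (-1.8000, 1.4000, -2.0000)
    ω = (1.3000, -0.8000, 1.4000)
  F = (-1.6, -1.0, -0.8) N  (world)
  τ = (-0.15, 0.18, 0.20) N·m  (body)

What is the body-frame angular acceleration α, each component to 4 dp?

α = (-0.8280, 3.6067, 1.3200)

ω×(Iω) gyroscopic = (-0.0672, -0.0364, 0.0416)
(τ − ω×Iω)/I = (-0.8280, 3.6067, 1.3200)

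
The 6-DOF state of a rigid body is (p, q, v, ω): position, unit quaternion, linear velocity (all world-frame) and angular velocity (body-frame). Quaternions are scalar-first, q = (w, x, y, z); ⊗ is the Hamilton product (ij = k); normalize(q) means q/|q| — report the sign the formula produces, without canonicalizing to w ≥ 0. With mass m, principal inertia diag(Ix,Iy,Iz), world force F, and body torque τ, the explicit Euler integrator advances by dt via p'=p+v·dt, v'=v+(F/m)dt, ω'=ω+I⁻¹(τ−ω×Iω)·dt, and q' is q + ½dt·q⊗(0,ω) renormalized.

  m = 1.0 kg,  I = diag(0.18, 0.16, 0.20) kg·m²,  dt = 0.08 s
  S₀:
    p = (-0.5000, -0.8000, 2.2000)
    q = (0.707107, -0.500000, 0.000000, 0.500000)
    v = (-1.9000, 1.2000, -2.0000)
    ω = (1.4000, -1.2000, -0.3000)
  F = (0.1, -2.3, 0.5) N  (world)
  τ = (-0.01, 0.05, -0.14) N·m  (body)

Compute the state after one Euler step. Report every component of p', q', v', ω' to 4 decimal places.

p' = p + v·dt = (-0.6520, -0.7040, 2.0400)
v + (F/m)dt = (-1.8920, 1.0160, -1.9600)
precession coupling ω×(Iω) = (0.0144, 0.0084, 0.0336)
angular accel α = (-0.1356, 0.2600, -0.8680)
ω + α·dt = (1.3892, -1.1792, -0.3694)
Hamilton product q⊗(0,ω) = (0.8500000, 1.5899498, -0.2985284, 0.3878679)
q + ½dt·q⊗(0,ω), renormalized = (0.7390, -0.4352, -0.0119, 0.5141)

p' = (-0.6520, -0.7040, 2.0400)
q' = (0.7390, -0.4352, -0.0119, 0.5141)
v' = (-1.8920, 1.0160, -1.9600)
ω' = (1.3892, -1.1792, -0.3694)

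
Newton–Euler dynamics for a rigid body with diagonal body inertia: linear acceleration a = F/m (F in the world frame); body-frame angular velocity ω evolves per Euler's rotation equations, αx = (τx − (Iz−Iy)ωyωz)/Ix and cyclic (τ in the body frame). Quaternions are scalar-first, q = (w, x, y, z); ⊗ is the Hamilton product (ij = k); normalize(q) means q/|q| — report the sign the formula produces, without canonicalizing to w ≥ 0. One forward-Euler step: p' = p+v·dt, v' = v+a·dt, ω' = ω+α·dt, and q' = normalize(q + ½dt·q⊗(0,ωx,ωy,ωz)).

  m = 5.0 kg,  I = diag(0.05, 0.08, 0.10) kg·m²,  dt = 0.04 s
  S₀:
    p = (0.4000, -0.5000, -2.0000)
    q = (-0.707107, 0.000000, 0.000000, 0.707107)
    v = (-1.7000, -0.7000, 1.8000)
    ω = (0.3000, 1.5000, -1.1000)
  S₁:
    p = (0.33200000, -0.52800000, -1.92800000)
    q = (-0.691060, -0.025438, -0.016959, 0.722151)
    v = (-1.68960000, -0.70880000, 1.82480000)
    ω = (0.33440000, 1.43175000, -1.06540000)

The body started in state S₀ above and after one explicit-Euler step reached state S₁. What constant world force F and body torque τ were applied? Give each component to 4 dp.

F = (1.3000, -1.1000, 3.1000)
τ = (0.0100, -0.1200, 0.1000)

v₁ − v₀ = (0.01040000, -0.00880000, 0.02480000)
applied force F = (1.3000, -1.1000, 3.1000)
ω₁ − ω₀ = (0.03440000, -0.06825000, 0.03460000)
precession coupling = (-0.0330, 0.0165, 0.0135)
τ = I·(Δω/dt) + ω₀×(Iω₀) = (0.0100, -0.1200, 0.1000)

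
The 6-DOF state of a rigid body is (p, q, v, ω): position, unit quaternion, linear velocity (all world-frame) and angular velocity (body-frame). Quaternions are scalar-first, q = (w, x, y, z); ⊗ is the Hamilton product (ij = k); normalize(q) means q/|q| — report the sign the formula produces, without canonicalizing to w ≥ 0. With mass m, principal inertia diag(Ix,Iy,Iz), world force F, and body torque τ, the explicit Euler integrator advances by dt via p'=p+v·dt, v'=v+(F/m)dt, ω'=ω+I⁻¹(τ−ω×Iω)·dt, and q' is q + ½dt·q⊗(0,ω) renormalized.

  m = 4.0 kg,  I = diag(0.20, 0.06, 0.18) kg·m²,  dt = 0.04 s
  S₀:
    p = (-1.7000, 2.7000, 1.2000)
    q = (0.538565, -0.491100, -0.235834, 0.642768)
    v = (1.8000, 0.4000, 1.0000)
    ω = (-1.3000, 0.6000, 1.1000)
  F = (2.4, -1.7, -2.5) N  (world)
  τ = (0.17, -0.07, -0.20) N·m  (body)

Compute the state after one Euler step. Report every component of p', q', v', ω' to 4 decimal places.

p' = (-1.6280, 2.7160, 1.2400)
q' = (0.5142, -0.5177, -0.2351, 0.6422)
v' = (1.8240, 0.3830, 0.9750)
ω' = (-1.2818, 0.5724, 1.0313)

α = I⁻¹(τ − ω×Iω) = (0.4540, -0.6900, -1.7178)
new body rate ω' = (-1.2818, 0.5724, 1.0313)
2q̇ = q⊗(0,ω) = (-1.2039744, -1.3452127, 0.0277506, -0.0088227)
q + ½dt·q⊗(0,ω), renormalized = (0.5142, -0.5177, -0.2351, 0.6422)
a = (0.6000, -0.4250, -0.6250)
p' = p + v·dt = (-1.6280, 2.7160, 1.2400)
v + (F/m)dt = (1.8240, 0.3830, 0.9750)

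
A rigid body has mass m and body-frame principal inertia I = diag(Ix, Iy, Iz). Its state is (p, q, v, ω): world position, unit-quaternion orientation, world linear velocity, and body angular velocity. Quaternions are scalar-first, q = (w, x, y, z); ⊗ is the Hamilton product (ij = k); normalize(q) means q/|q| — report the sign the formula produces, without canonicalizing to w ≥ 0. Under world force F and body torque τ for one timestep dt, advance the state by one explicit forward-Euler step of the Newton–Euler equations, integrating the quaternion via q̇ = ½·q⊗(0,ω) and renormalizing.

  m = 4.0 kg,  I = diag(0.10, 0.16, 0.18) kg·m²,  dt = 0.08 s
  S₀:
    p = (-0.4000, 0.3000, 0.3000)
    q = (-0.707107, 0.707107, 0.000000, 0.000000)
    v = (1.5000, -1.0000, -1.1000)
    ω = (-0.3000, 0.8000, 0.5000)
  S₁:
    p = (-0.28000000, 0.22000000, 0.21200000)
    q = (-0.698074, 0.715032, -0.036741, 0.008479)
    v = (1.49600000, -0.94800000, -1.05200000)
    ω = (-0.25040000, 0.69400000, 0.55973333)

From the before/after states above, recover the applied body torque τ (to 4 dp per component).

τ = (0.0700, -0.2000, 0.1200)

Δω = ω₁−ω₀ = (0.04960000, -0.10600000, 0.05973333)
precession coupling = (0.0080, 0.0120, -0.0144)
I·α + gyro = (0.0700, -0.2000, 0.1200)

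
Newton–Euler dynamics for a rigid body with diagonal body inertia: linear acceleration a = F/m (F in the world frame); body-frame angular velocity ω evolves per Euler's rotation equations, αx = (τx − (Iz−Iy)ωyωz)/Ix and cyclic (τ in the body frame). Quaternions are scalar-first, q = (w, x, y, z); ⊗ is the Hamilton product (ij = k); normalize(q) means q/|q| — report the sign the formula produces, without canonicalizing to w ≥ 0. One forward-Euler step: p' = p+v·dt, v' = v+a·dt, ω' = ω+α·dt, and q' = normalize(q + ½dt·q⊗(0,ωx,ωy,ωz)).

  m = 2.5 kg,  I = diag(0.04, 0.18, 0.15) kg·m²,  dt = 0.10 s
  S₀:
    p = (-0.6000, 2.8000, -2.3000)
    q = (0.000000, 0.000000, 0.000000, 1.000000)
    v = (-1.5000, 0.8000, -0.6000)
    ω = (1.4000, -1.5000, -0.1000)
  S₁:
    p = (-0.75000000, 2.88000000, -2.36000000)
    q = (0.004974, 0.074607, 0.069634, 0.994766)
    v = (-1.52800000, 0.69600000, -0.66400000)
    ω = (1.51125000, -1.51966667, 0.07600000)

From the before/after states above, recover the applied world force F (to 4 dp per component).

F = (-0.7000, -2.6000, -1.6000)

velocity change Δv = (-0.02800000, -0.10400000, -0.06400000)
F = m·Δv/dt = (-0.7000, -2.6000, -1.6000)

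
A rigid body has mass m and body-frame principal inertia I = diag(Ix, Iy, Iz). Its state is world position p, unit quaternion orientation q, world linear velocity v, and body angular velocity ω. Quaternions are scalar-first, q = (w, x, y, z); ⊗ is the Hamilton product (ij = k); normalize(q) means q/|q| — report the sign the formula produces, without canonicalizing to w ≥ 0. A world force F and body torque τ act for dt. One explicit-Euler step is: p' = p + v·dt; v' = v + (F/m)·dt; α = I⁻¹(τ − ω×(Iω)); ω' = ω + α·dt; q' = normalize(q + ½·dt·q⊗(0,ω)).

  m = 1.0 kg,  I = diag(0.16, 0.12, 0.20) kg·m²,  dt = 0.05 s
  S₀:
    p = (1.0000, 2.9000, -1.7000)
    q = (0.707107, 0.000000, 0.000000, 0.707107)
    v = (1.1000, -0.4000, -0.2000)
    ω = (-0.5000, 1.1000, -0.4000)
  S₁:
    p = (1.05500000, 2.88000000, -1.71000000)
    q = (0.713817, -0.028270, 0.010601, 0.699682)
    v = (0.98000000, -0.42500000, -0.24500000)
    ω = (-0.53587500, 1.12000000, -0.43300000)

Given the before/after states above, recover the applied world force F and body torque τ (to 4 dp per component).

F = (-2.4000, -0.5000, -0.9000)
τ = (-0.1500, 0.0400, -0.1100)

rate change Δω = (-0.03587500, 0.02000000, -0.03300000)
ω₀×(Iω₀) = (-0.0352, -0.0080, 0.0220)
applied torque τ = (-0.1500, 0.0400, -0.1100)
Δv = v₁−v₀ = (-0.12000000, -0.02500000, -0.04500000)
applied force F = (-2.4000, -0.5000, -0.9000)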